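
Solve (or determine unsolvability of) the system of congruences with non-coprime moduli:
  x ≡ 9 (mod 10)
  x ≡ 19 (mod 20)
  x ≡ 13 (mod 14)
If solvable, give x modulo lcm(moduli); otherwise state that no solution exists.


Moduli 10, 20, 14 are not pairwise coprime, so CRT works modulo lcm(m_i) when all pairwise compatibility conditions hold.
Pairwise compatibility: gcd(m_i, m_j) must divide a_i - a_j for every pair.
Merge one congruence at a time:
  Start: x ≡ 9 (mod 10).
  Combine with x ≡ 19 (mod 20): gcd(10, 20) = 10; 19 - 9 = 10, which IS divisible by 10, so compatible.
    Write x = 9 + 10·t and substitute into x ≡ 19 (mod 20): 10·t ≡ 19 − 9 = 10 (mod 20).
    Divide the congruence (and modulus) by g = 10: 1·t ≡ 1 (mod 2).
    So t ≡ 1 (mod 2).
    Then x = 9 + 10·1 = 19, valid modulo lcm(10, 20) = 20: x ≡ 19 (mod 20).
  Combine with x ≡ 13 (mod 14): gcd(20, 14) = 2; 13 - 19 = -6, which IS divisible by 2, so compatible.
    Write x = 19 + 20·t and substitute into x ≡ 13 (mod 14): 20·t ≡ 13 − 19 = -6 (mod 14).
    Divide the congruence (and modulus) by g = 2: 10·t ≡ -3 (mod 7).
    Reduce coefficients mod 7: 3·t ≡ 4 (mod 7).
    The inverse of 3 mod 7 is 5 (since 3·5 = 15 = 2·7 + 1), so t ≡ 5·4 = 20 ≡ 6 (mod 7).
    Then x = 19 + 20·6 = 139, valid modulo lcm(20, 14) = 140: x ≡ 139 (mod 140).
Verify: 139 mod 10 = 9, 139 mod 20 = 19, 139 mod 14 = 13.

x ≡ 139 (mod 140).


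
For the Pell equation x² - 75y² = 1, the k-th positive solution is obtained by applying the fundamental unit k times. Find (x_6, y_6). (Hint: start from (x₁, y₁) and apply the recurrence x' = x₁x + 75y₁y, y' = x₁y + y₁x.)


Step 1: Find the fundamental solution (x₁, y₁) of x² - 75y² = 1.
  Expand √75 as a continued fraction. a₀ = ⌊√75⌋ = 8; iterate m_{k+1} = d_k·a_k − m_k, d_{k+1} = (75 − m_{k+1}²)/d_k, a_{k+1} = ⌊(a₀ + m_{k+1})/d_{k+1}⌋ (starting m₀ = 0, d₀ = 1), with convergents p_k = a_k·p_{k-1} + p_{k-2}, q_k = a_k·q_{k-1} + q_{k-2} (p₋₁ = 1, q₋₁ = 0):
  k = 0: a₀ = 8; p₀/q₀ = 8/1; p₀² − 75·q₀² = 64 − 75 = -11.
  k = 1: m = 8, d = 11, a = ⌊(8 + 8)/11⌋ = 1; p/q = (1·8 + 1)/(1·1 + 0) = 9/1; p² − 75·q² = 81 − 75 = 6.
  k = 2: m = 3, d = 6, a = ⌊(8 + 3)/6⌋ = 1; p/q = (1·9 + 8)/(1·1 + 1) = 17/2; p² − 75·q² = 289 − 300 = -11.
  k = 3: m = 3, d = 11, a = ⌊(8 + 3)/11⌋ = 1; p/q = (1·17 + 9)/(1·2 + 1) = 26/3; p² − 75·q² = 676 − 675 = 1.
  The first convergent with p² − 75·q² = 1 gives the fundamental solution (x₁, y₁) = (26, 3).
Step 2: Apply the recurrence (x_{n+1}, y_{n+1}) = (x₁x_n + 75y₁y_n, x₁y_n + y₁x_n) repeatedly.
  From (x_1, y_1) = (26, 3): x_2 = 26·26 + 75·3·3 = 1351; y_2 = 26·3 + 3·26 = 156.
  From (x_2, y_2) = (1351, 156): x_3 = 26·1351 + 75·3·156 = 70226; y_3 = 26·156 + 3·1351 = 8109.
  From (x_3, y_3) = (70226, 8109): x_4 = 26·70226 + 75·3·8109 = 3650401; y_4 = 26·8109 + 3·70226 = 421512.
  From (x_4, y_4) = (3650401, 421512): x_5 = 26·3650401 + 75·3·421512 = 189750626; y_5 = 26·421512 + 3·3650401 = 21910515.
  From (x_5, y_5) = (189750626, 21910515): x_6 = 26·189750626 + 75·3·21910515 = 9863382151; y_6 = 26·21910515 + 3·189750626 = 1138925268.
Step 3: Verify x_6² - 75·y_6² = 97286307456665386801 - 97286307456665386800 = 1 (should be 1). ✓

(x_1, y_1) = (26, 3); (x_6, y_6) = (9863382151, 1138925268).


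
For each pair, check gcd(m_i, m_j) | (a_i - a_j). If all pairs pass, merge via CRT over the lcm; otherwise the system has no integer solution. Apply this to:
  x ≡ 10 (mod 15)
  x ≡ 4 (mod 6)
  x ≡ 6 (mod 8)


Moduli 15, 6, 8 are not pairwise coprime, so CRT works modulo lcm(m_i) when all pairwise compatibility conditions hold.
Pairwise compatibility: gcd(m_i, m_j) must divide a_i - a_j for every pair.
Merge one congruence at a time:
  Start: x ≡ 10 (mod 15).
  Combine with x ≡ 4 (mod 6): gcd(15, 6) = 3; 4 - 10 = -6, which IS divisible by 3, so compatible.
    Write x = 10 + 15·t and substitute into x ≡ 4 (mod 6): 15·t ≡ 4 − 10 = -6 (mod 6).
    Divide the congruence (and modulus) by g = 3: 5·t ≡ -2 (mod 2).
    Reduce coefficients mod 2: 1·t ≡ 0 (mod 2).
    So t ≡ 0 (mod 2).
    Then x = 10 + 15·0 = 10, valid modulo lcm(15, 6) = 30: x ≡ 10 (mod 30).
  Combine with x ≡ 6 (mod 8): gcd(30, 8) = 2; 6 - 10 = -4, which IS divisible by 2, so compatible.
    Write x = 10 + 30·t and substitute into x ≡ 6 (mod 8): 30·t ≡ 6 − 10 = -4 (mod 8).
    Divide the congruence (and modulus) by g = 2: 15·t ≡ -2 (mod 4).
    Reduce coefficients mod 4: 3·t ≡ 2 (mod 4).
    The inverse of 3 mod 4 is 3 (since 3·3 = 9 = 2·4 + 1), so t ≡ 3·2 = 6 ≡ 2 (mod 4).
    Then x = 10 + 30·2 = 70, valid modulo lcm(30, 8) = 120: x ≡ 70 (mod 120).
Verify: 70 mod 15 = 10, 70 mod 6 = 4, 70 mod 8 = 6.

x ≡ 70 (mod 120).


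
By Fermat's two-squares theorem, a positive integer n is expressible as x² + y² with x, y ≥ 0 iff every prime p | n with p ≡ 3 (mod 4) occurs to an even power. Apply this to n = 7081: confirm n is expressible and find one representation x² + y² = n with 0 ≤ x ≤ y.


Step 1: Factor n = 7081 = 73 · 97.
Step 2: Check the mod-4 condition on each prime factor: 73 ≡ 1 (mod 4), exponent 1; 97 ≡ 1 (mod 4), exponent 1.
All primes ≡ 3 (mod 4) appear to even exponent (or don't appear), so by the two-squares theorem n IS expressible as a sum of two squares.
Step 3: Build a representation. Here n = 73 · 97 is a product of primes ≡ 1 (mod 4). Each prime p ≡ 1 (mod 4) is itself a sum of two squares; find a² by testing p − a² for a perfect square:
  73: 73 − 1² = 72, 73 − 2² = 69, 73 − 3² = 64 = 8² ⇒ 73 = 3² + 8².
  97: 97 − 1² = 96, 97 − 2² = 93, 97 − 3² = 88, 97 − 4² = 81 = 9² ⇒ 97 = 4² + 9².
  Combine using the Brahmagupta–Fibonacci identity (a² + b²)(c² + d²) = (ac − bd)² + (ad + bc)² = (ac + bd)² + (ad − bc)²:
  73 · 97 = 7081: from (3² + 8²)(4² + 9²), take (3·4 − 8·9, 3·9 + 8·4) = (12 − 72, 27 + 32) = (-60, 59); dropping signs (only squares matter) gives (60, 59); check 60² + 59² = 3600 + 3481 = 7081 ✓.
Step 4: Order so x ≤ y and verify: 59² + 60² = 3481 + 3600 = 7081 = n. ✓

n = 7081 = 59² + 60² (one valid representation with x ≤ y).


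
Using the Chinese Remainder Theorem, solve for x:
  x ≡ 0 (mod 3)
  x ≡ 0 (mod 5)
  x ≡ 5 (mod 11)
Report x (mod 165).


Moduli 3, 5, 11 are pairwise coprime; by CRT there is a unique solution modulo M = 3 · 5 · 11 = 165.
Solve pairwise, accumulating the modulus:
  Start with x ≡ 0 (mod 3).
  Combine with x ≡ 0 (mod 5): since gcd(3, 5) = 1, we get a unique residue mod 15.
    Write x = 0 + 3·t and substitute into x ≡ 0 (mod 5): 3·t ≡ 0 − 0 = 0 (mod 5).
    The inverse of 3 mod 5 is 2 (since 3·2 = 6 = 1·5 + 1), so t ≡ 2·0 = 0 ≡ 0 (mod 5).
    Then x = 0 + 3·0 = 0, valid modulo lcm(3, 5) = 15: x ≡ 0 (mod 15).
  Combine with x ≡ 5 (mod 11): since gcd(15, 11) = 1, we get a unique residue mod 165.
    Write x = 0 + 15·t and substitute into x ≡ 5 (mod 11): 15·t ≡ 5 − 0 = 5 (mod 11).
    Reduce coefficients mod 11: 4·t ≡ 5 (mod 11).
    The inverse of 4 mod 11 is 3 (since 4·3 = 12 = 1·11 + 1), so t ≡ 3·5 = 15 ≡ 4 (mod 11).
    Then x = 0 + 15·4 = 60, valid modulo lcm(15, 11) = 165: x ≡ 60 (mod 165).
Verify: 60 mod 3 = 0 ✓, 60 mod 5 = 0 ✓, 60 mod 11 = 5 ✓.

x ≡ 60 (mod 165).


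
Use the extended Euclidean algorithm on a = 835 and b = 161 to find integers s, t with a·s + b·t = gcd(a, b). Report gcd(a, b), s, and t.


Euclidean algorithm on (835, 161) — divide until remainder is 0:
  835 = 5 · 161 + 30
  161 = 5 · 30 + 11
  30 = 2 · 11 + 8
  11 = 1 · 8 + 3
  8 = 2 · 3 + 2
  3 = 1 · 2 + 1
  2 = 2 · 1 + 0
gcd(835, 161) = 1.
Track Bezout coefficients alongside the remainders: start with r₀ = 835 = a·1 + b·0 (s = 1, t = 0) and r₁ = 161 = a·0 + b·1 (s = 0, t = 1); each new remainder r_{k+1} = r_{k-1} − q_k·r_k inherits s_{k+1} = s_{k-1} − q_k·s_k, t_{k+1} = t_{k-1} − q_k·t_k, so r_k = a·s_k + b·t_k at every step:
  q = 5: r = 30, s = 1 − 5·0 = 1, t = 0 − 5·1 = -5  (check: 835·1 + 161·(-5) = 30)
  q = 5: r = 11, s = 0 − 5·1 = -5, t = 1 − 5·(-5) = 26  (check: 835·(-5) + 161·26 = 11)
  q = 2: r = 8, s = 1 − 2·(-5) = 11, t = -5 − 2·26 = -57  (check: 835·11 + 161·(-57) = 8)
  q = 1: r = 3, s = -5 − 1·11 = -16, t = 26 − 1·(-57) = 83  (check: 835·(-16) + 161·83 = 3)
  q = 2: r = 2, s = 11 − 2·(-16) = 43, t = -57 − 2·83 = -223  (check: 835·43 + 161·(-223) = 2)
  q = 1: r = 1, s = -16 − 1·43 = -59, t = 83 − 1·(-223) = 306  (check: 835·(-59) + 161·306 = 1)
The row with r = 1 (the gcd) gives the Bezout coefficients s = -59, t = 306.
Result: 835 · (-59) + 161 · (306) = 1.

gcd(835, 161) = 1; s = -59, t = 306 (check: 835·(-59) + 161·306 = 1).


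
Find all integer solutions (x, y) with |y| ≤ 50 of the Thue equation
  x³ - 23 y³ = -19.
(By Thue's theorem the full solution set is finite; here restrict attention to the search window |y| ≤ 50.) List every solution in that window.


The equation is x³ - 23y³ = -19. For fixed y, x³ = 23·y³ − 19, so a solution requires the RHS to be a perfect cube.
Strategy: iterate y from -50 to 50, compute RHS = 23·y³ − 19, and check whether it is a (positive or negative) perfect cube.
Check small values of y:
  y = 0: RHS = -19 is not a perfect cube.
  y = 1: RHS = 4 is not a perfect cube.
  y = -1: RHS = -42 is not a perfect cube.
  y = 2: RHS = 165 is not a perfect cube.
  y = -2: RHS = -203 is not a perfect cube.
  y = 3: RHS = 602 is not a perfect cube.
  y = -3: RHS = -640 is not a perfect cube.
Continuing the search up to |y| = 50 finds no solutions either.
No (x, y) in the scanned range satisfies the equation.

No integer solutions with |y| ≤ 50.


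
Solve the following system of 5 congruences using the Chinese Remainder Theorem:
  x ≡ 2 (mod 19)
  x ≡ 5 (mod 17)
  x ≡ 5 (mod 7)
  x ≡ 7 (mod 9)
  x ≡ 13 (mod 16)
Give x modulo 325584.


Product of moduli M = 19 · 17 · 7 · 9 · 16 = 325584.
Merge one congruence at a time:
  Start: x ≡ 2 (mod 19).
  Combine with x ≡ 5 (mod 17); new modulus lcm = 323.
    Write x = 2 + 19·t and substitute into x ≡ 5 (mod 17): 19·t ≡ 5 − 2 = 3 (mod 17).
    Reduce coefficients mod 17: 2·t ≡ 3 (mod 17).
    The inverse of 2 mod 17 is 9 (since 2·9 = 18 = 1·17 + 1), so t ≡ 9·3 = 27 ≡ 10 (mod 17).
    Then x = 2 + 19·10 = 192, valid modulo lcm(19, 17) = 323: x ≡ 192 (mod 323).
  Combine with x ≡ 5 (mod 7); new modulus lcm = 2261.
    Write x = 192 + 323·t and substitute into x ≡ 5 (mod 7): 323·t ≡ 5 − 192 = -187 (mod 7).
    Reduce coefficients mod 7: 1·t ≡ 2 (mod 7).
    So t ≡ 2 (mod 7).
    Then x = 192 + 323·2 = 838, valid modulo lcm(323, 7) = 2261: x ≡ 838 (mod 2261).
  Combine with x ≡ 7 (mod 9); new modulus lcm = 20349.
    Write x = 838 + 2261·t and substitute into x ≡ 7 (mod 9): 2261·t ≡ 7 − 838 = -831 (mod 9).
    Reduce coefficients mod 9: 2·t ≡ 6 (mod 9).
    The inverse of 2 mod 9 is 5 (since 2·5 = 10 = 1·9 + 1), so t ≡ 5·6 = 30 ≡ 3 (mod 9).
    Then x = 838 + 2261·3 = 7621, valid modulo lcm(2261, 9) = 20349: x ≡ 7621 (mod 20349).
  Combine with x ≡ 13 (mod 16); new modulus lcm = 325584.
    Write x = 7621 + 20349·t and substitute into x ≡ 13 (mod 16): 20349·t ≡ 13 − 7621 = -7608 (mod 16).
    Reduce coefficients mod 16: 13·t ≡ 8 (mod 16).
    The inverse of 13 mod 16 is 5 (since 13·5 = 65 = 4·16 + 1), so t ≡ 5·8 = 40 ≡ 8 (mod 16).
    Then x = 7621 + 20349·8 = 170413, valid modulo lcm(20349, 16) = 325584: x ≡ 170413 (mod 325584).
Verify against each original: 170413 mod 19 = 2, 170413 mod 17 = 5, 170413 mod 7 = 5, 170413 mod 9 = 7, 170413 mod 16 = 13.

x ≡ 170413 (mod 325584).


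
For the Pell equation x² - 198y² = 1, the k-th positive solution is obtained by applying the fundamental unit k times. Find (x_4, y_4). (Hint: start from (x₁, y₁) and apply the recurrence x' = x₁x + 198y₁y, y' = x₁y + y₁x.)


Step 1: Find the fundamental solution (x₁, y₁) of x² - 198y² = 1.
  Expand √198 as a continued fraction. a₀ = ⌊√198⌋ = 14; iterate m_{k+1} = d_k·a_k − m_k, d_{k+1} = (198 − m_{k+1}²)/d_k, a_{k+1} = ⌊(a₀ + m_{k+1})/d_{k+1}⌋ (starting m₀ = 0, d₀ = 1), with convergents p_k = a_k·p_{k-1} + p_{k-2}, q_k = a_k·q_{k-1} + q_{k-2} (p₋₁ = 1, q₋₁ = 0):
  k = 0: a₀ = 14; p₀/q₀ = 14/1; p₀² − 198·q₀² = 196 − 198 = -2.
  k = 1: m = 14, d = 2, a = ⌊(14 + 14)/2⌋ = 14; p/q = (14·14 + 1)/(14·1 + 0) = 197/14; p² − 198·q² = 38809 − 38808 = 1.
  The first convergent with p² − 198·q² = 1 gives the fundamental solution (x₁, y₁) = (197, 14).
Step 2: Apply the recurrence (x_{n+1}, y_{n+1}) = (x₁x_n + 198y₁y_n, x₁y_n + y₁x_n) repeatedly.
  From (x_1, y_1) = (197, 14): x_2 = 197·197 + 198·14·14 = 77617; y_2 = 197·14 + 14·197 = 5516.
  From (x_2, y_2) = (77617, 5516): x_3 = 197·77617 + 198·14·5516 = 30580901; y_3 = 197·5516 + 14·77617 = 2173290.
  From (x_3, y_3) = (30580901, 2173290): x_4 = 197·30580901 + 198·14·2173290 = 12048797377; y_4 = 197·2173290 + 14·30580901 = 856270744.
Step 3: Verify x_4² - 198·y_4² = 145173518232002080129 - 145173518232002080128 = 1 (should be 1). ✓

(x_1, y_1) = (197, 14); (x_4, y_4) = (12048797377, 856270744).


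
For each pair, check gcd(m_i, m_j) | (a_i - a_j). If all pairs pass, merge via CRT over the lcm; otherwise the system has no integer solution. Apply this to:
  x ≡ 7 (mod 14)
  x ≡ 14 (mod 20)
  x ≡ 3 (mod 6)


Moduli 14, 20, 6 are not pairwise coprime, so CRT works modulo lcm(m_i) when all pairwise compatibility conditions hold.
Pairwise compatibility: gcd(m_i, m_j) must divide a_i - a_j for every pair.
Merge one congruence at a time:
  Start: x ≡ 7 (mod 14).
  Combine with x ≡ 14 (mod 20): gcd(14, 20) = 2, and 14 - 7 = 7 is NOT divisible by 2.
    ⇒ system is inconsistent (no integer solution).

No solution (the system is inconsistent).


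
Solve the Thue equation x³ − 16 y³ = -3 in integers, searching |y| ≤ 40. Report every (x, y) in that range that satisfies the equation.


The equation is x³ - 16y³ = -3. For fixed y, x³ = 16·y³ − 3, so a solution requires the RHS to be a perfect cube.
Strategy: iterate y from -40 to 40, compute RHS = 16·y³ − 3, and check whether it is a (positive or negative) perfect cube.
Check small values of y:
  y = 0: RHS = -3 is not a perfect cube.
  y = 1: RHS = 13 is not a perfect cube.
  y = -1: RHS = -19 is not a perfect cube.
  y = 2: RHS = 125 = (5)³ ⇒ x = 5 works.
  y = -2: RHS = -131 is not a perfect cube.
  y = 3: RHS = 429 is not a perfect cube.
  y = -3: RHS = -435 is not a perfect cube.
Continuing the search up to |y| = 40 finds no further solutions beyond those listed.
Collected solutions: (5, 2).

Solutions (with |y| ≤ 40): (5, 2).


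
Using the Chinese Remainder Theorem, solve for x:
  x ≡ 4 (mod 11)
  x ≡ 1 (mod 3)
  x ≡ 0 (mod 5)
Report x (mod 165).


Moduli 11, 3, 5 are pairwise coprime; by CRT there is a unique solution modulo M = 11 · 3 · 5 = 165.
Solve pairwise, accumulating the modulus:
  Start with x ≡ 4 (mod 11).
  Combine with x ≡ 1 (mod 3): since gcd(11, 3) = 1, we get a unique residue mod 33.
    Write x = 4 + 11·t and substitute into x ≡ 1 (mod 3): 11·t ≡ 1 − 4 = -3 (mod 3).
    Reduce coefficients mod 3: 2·t ≡ 0 (mod 3).
    The inverse of 2 mod 3 is 2 (since 2·2 = 4 = 1·3 + 1), so t ≡ 2·0 = 0 ≡ 0 (mod 3).
    Then x = 4 + 11·0 = 4, valid modulo lcm(11, 3) = 33: x ≡ 4 (mod 33).
  Combine with x ≡ 0 (mod 5): since gcd(33, 5) = 1, we get a unique residue mod 165.
    Write x = 4 + 33·t and substitute into x ≡ 0 (mod 5): 33·t ≡ 0 − 4 = -4 (mod 5).
    Reduce coefficients mod 5: 3·t ≡ 1 (mod 5).
    The inverse of 3 mod 5 is 2 (since 3·2 = 6 = 1·5 + 1), so t ≡ 2·1 = 2 ≡ 2 (mod 5).
    Then x = 4 + 33·2 = 70, valid modulo lcm(33, 5) = 165: x ≡ 70 (mod 165).
Verify: 70 mod 11 = 4 ✓, 70 mod 3 = 1 ✓, 70 mod 5 = 0 ✓.

x ≡ 70 (mod 165).


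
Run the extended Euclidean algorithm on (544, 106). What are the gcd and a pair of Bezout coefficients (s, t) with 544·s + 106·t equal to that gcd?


Euclidean algorithm on (544, 106) — divide until remainder is 0:
  544 = 5 · 106 + 14
  106 = 7 · 14 + 8
  14 = 1 · 8 + 6
  8 = 1 · 6 + 2
  6 = 3 · 2 + 0
gcd(544, 106) = 2.
Track Bezout coefficients alongside the remainders: start with r₀ = 544 = a·1 + b·0 (s = 1, t = 0) and r₁ = 106 = a·0 + b·1 (s = 0, t = 1); each new remainder r_{k+1} = r_{k-1} − q_k·r_k inherits s_{k+1} = s_{k-1} − q_k·s_k, t_{k+1} = t_{k-1} − q_k·t_k, so r_k = a·s_k + b·t_k at every step:
  q = 5: r = 14, s = 1 − 5·0 = 1, t = 0 − 5·1 = -5  (check: 544·1 + 106·(-5) = 14)
  q = 7: r = 8, s = 0 − 7·1 = -7, t = 1 − 7·(-5) = 36  (check: 544·(-7) + 106·36 = 8)
  q = 1: r = 6, s = 1 − 1·(-7) = 8, t = -5 − 1·36 = -41  (check: 544·8 + 106·(-41) = 6)
  q = 1: r = 2, s = -7 − 1·8 = -15, t = 36 − 1·(-41) = 77  (check: 544·(-15) + 106·77 = 2)
The row with r = 2 (the gcd) gives the Bezout coefficients s = -15, t = 77.
Result: 544 · (-15) + 106 · (77) = 2.

gcd(544, 106) = 2; s = -15, t = 77 (check: 544·(-15) + 106·77 = 2).


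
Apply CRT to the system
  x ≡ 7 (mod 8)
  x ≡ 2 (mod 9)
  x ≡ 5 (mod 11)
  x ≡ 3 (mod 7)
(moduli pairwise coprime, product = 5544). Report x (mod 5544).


Product of moduli M = 8 · 9 · 11 · 7 = 5544.
Merge one congruence at a time:
  Start: x ≡ 7 (mod 8).
  Combine with x ≡ 2 (mod 9); new modulus lcm = 72.
    Write x = 7 + 8·t and substitute into x ≡ 2 (mod 9): 8·t ≡ 2 − 7 = -5 (mod 9).
    Reduce coefficients mod 9: 8·t ≡ 4 (mod 9).
    The inverse of 8 mod 9 is 8 (since 8·8 = 64 = 7·9 + 1), so t ≡ 8·4 = 32 ≡ 5 (mod 9).
    Then x = 7 + 8·5 = 47, valid modulo lcm(8, 9) = 72: x ≡ 47 (mod 72).
  Combine with x ≡ 5 (mod 11); new modulus lcm = 792.
    Write x = 47 + 72·t and substitute into x ≡ 5 (mod 11): 72·t ≡ 5 − 47 = -42 (mod 11).
    Reduce coefficients mod 11: 6·t ≡ 2 (mod 11).
    The inverse of 6 mod 11 is 2 (since 6·2 = 12 = 1·11 + 1), so t ≡ 2·2 = 4 ≡ 4 (mod 11).
    Then x = 47 + 72·4 = 335, valid modulo lcm(72, 11) = 792: x ≡ 335 (mod 792).
  Combine with x ≡ 3 (mod 7); new modulus lcm = 5544.
    Write x = 335 + 792·t and substitute into x ≡ 3 (mod 7): 792·t ≡ 3 − 335 = -332 (mod 7).
    Reduce coefficients mod 7: 1·t ≡ 4 (mod 7).
    So t ≡ 4 (mod 7).
    Then x = 335 + 792·4 = 3503, valid modulo lcm(792, 7) = 5544: x ≡ 3503 (mod 5544).
Verify against each original: 3503 mod 8 = 7, 3503 mod 9 = 2, 3503 mod 11 = 5, 3503 mod 7 = 3.

x ≡ 3503 (mod 5544).


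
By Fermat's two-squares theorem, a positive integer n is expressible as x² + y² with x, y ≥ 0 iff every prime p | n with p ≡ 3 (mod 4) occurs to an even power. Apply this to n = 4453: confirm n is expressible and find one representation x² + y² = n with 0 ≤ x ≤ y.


Step 1: Factor n = 4453 = 61 · 73.
Step 2: Check the mod-4 condition on each prime factor: 61 ≡ 1 (mod 4), exponent 1; 73 ≡ 1 (mod 4), exponent 1.
All primes ≡ 3 (mod 4) appear to even exponent (or don't appear), so by the two-squares theorem n IS expressible as a sum of two squares.
Step 3: Build a representation. Here n = 61 · 73 is a product of primes ≡ 1 (mod 4). Each prime p ≡ 1 (mod 4) is itself a sum of two squares; find a² by testing p − a² for a perfect square:
  61: 61 − 1² = 60, 61 − 2² = 57, 61 − 3² = 52, 61 − 4² = 45, 61 − 5² = 36 = 6² ⇒ 61 = 5² + 6².
  73: 73 − 1² = 72, 73 − 2² = 69, 73 − 3² = 64 = 8² ⇒ 73 = 3² + 8².
  Combine using the Brahmagupta–Fibonacci identity (a² + b²)(c² + d²) = (ac − bd)² + (ad + bc)² = (ac + bd)² + (ad − bc)²:
  61 · 73 = 4453: from (5² + 6²)(3² + 8²), take (5·3 − 6·8, 5·8 + 6·3) = (15 − 48, 40 + 18) = (-33, 58); dropping signs (only squares matter) gives (33, 58); check 33² + 58² = 1089 + 3364 = 4453 ✓.
Step 4: Order so x ≤ y and verify: 33² + 58² = 1089 + 3364 = 4453 = n. ✓

n = 4453 = 33² + 58² (one valid representation with x ≤ y).


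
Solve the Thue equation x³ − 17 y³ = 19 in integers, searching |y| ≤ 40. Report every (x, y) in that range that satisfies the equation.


The equation is x³ - 17y³ = 19. For fixed y, x³ = 17·y³ + 19, so a solution requires the RHS to be a perfect cube.
Strategy: iterate y from -40 to 40, compute RHS = 17·y³ + 19, and check whether it is a (positive or negative) perfect cube.
Check small values of y:
  y = 0: RHS = 19 is not a perfect cube.
  y = 1: RHS = 36 is not a perfect cube.
  y = -1: RHS = 2 is not a perfect cube.
  y = 2: RHS = 155 is not a perfect cube.
  y = -2: RHS = -117 is not a perfect cube.
  y = 3: RHS = 478 is not a perfect cube.
  y = -3: RHS = -440 is not a perfect cube.
Continuing the search up to |y| = 40 finds no solutions either.
No (x, y) in the scanned range satisfies the equation.

No integer solutions with |y| ≤ 40.


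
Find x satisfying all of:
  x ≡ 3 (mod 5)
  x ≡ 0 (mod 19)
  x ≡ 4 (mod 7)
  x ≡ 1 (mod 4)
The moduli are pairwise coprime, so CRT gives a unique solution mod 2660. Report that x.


Product of moduli M = 5 · 19 · 7 · 4 = 2660.
Merge one congruence at a time:
  Start: x ≡ 3 (mod 5).
  Combine with x ≡ 0 (mod 19); new modulus lcm = 95.
    Write x = 3 + 5·t and substitute into x ≡ 0 (mod 19): 5·t ≡ 0 − 3 = -3 (mod 19).
    Reduce coefficients mod 19: 5·t ≡ 16 (mod 19).
    The inverse of 5 mod 19 is 4 (since 5·4 = 20 = 1·19 + 1), so t ≡ 4·16 = 64 ≡ 7 (mod 19).
    Then x = 3 + 5·7 = 38, valid modulo lcm(5, 19) = 95: x ≡ 38 (mod 95).
  Combine with x ≡ 4 (mod 7); new modulus lcm = 665.
    Write x = 38 + 95·t and substitute into x ≡ 4 (mod 7): 95·t ≡ 4 − 38 = -34 (mod 7).
    Reduce coefficients mod 7: 4·t ≡ 1 (mod 7).
    The inverse of 4 mod 7 is 2 (since 4·2 = 8 = 1·7 + 1), so t ≡ 2·1 = 2 ≡ 2 (mod 7).
    Then x = 38 + 95·2 = 228, valid modulo lcm(95, 7) = 665: x ≡ 228 (mod 665).
  Combine with x ≡ 1 (mod 4); new modulus lcm = 2660.
    Write x = 228 + 665·t and substitute into x ≡ 1 (mod 4): 665·t ≡ 1 − 228 = -227 (mod 4).
    Reduce coefficients mod 4: 1·t ≡ 1 (mod 4).
    So t ≡ 1 (mod 4).
    Then x = 228 + 665·1 = 893, valid modulo lcm(665, 4) = 2660: x ≡ 893 (mod 2660).
Verify against each original: 893 mod 5 = 3, 893 mod 19 = 0, 893 mod 7 = 4, 893 mod 4 = 1.

x ≡ 893 (mod 2660).


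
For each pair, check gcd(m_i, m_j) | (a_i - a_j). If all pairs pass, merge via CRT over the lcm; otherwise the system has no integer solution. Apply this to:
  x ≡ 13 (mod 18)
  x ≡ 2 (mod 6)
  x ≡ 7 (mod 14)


Moduli 18, 6, 14 are not pairwise coprime, so CRT works modulo lcm(m_i) when all pairwise compatibility conditions hold.
Pairwise compatibility: gcd(m_i, m_j) must divide a_i - a_j for every pair.
Merge one congruence at a time:
  Start: x ≡ 13 (mod 18).
  Combine with x ≡ 2 (mod 6): gcd(18, 6) = 6, and 2 - 13 = -11 is NOT divisible by 6.
    ⇒ system is inconsistent (no integer solution).

No solution (the system is inconsistent).


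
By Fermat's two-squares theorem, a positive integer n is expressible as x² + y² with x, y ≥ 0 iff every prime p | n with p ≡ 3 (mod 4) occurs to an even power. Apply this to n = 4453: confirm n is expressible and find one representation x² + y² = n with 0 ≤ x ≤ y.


Step 1: Factor n = 4453 = 61 · 73.
Step 2: Check the mod-4 condition on each prime factor: 61 ≡ 1 (mod 4), exponent 1; 73 ≡ 1 (mod 4), exponent 1.
All primes ≡ 3 (mod 4) appear to even exponent (or don't appear), so by the two-squares theorem n IS expressible as a sum of two squares.
Step 3: Build a representation. Here n = 61 · 73 is a product of primes ≡ 1 (mod 4). Each prime p ≡ 1 (mod 4) is itself a sum of two squares; find a² by testing p − a² for a perfect square:
  61: 61 − 1² = 60, 61 − 2² = 57, 61 − 3² = 52, 61 − 4² = 45, 61 − 5² = 36 = 6² ⇒ 61 = 5² + 6².
  73: 73 − 1² = 72, 73 − 2² = 69, 73 − 3² = 64 = 8² ⇒ 73 = 3² + 8².
  Combine using the Brahmagupta–Fibonacci identity (a² + b²)(c² + d²) = (ac − bd)² + (ad + bc)² = (ac + bd)² + (ad − bc)²:
  61 · 73 = 4453: from (5² + 6²)(3² + 8²), take (5·3 − 6·8, 5·8 + 6·3) = (15 − 48, 40 + 18) = (-33, 58); dropping signs (only squares matter) gives (33, 58); check 33² + 58² = 1089 + 3364 = 4453 ✓.
Step 4: Order so x ≤ y and verify: 33² + 58² = 1089 + 3364 = 4453 = n. ✓

n = 4453 = 33² + 58² (one valid representation with x ≤ y).


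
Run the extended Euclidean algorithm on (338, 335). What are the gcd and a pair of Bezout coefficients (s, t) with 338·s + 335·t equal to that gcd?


Euclidean algorithm on (338, 335) — divide until remainder is 0:
  338 = 1 · 335 + 3
  335 = 111 · 3 + 2
  3 = 1 · 2 + 1
  2 = 2 · 1 + 0
gcd(338, 335) = 1.
Track Bezout coefficients alongside the remainders: start with r₀ = 338 = a·1 + b·0 (s = 1, t = 0) and r₁ = 335 = a·0 + b·1 (s = 0, t = 1); each new remainder r_{k+1} = r_{k-1} − q_k·r_k inherits s_{k+1} = s_{k-1} − q_k·s_k, t_{k+1} = t_{k-1} − q_k·t_k, so r_k = a·s_k + b·t_k at every step:
  q = 1: r = 3, s = 1 − 1·0 = 1, t = 0 − 1·1 = -1  (check: 338·1 + 335·(-1) = 3)
  q = 111: r = 2, s = 0 − 111·1 = -111, t = 1 − 111·(-1) = 112  (check: 338·(-111) + 335·112 = 2)
  q = 1: r = 1, s = 1 − 1·(-111) = 112, t = -1 − 1·112 = -113  (check: 338·112 + 335·(-113) = 1)
The row with r = 1 (the gcd) gives the Bezout coefficients s = 112, t = -113.
Result: 338 · (112) + 335 · (-113) = 1.

gcd(338, 335) = 1; s = 112, t = -113 (check: 338·112 + 335·(-113) = 1).


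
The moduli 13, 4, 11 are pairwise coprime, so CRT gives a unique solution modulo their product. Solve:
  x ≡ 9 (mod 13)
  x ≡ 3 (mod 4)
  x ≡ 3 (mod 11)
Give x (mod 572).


Moduli 13, 4, 11 are pairwise coprime; by CRT there is a unique solution modulo M = 13 · 4 · 11 = 572.
Solve pairwise, accumulating the modulus:
  Start with x ≡ 9 (mod 13).
  Combine with x ≡ 3 (mod 4): since gcd(13, 4) = 1, we get a unique residue mod 52.
    Write x = 9 + 13·t and substitute into x ≡ 3 (mod 4): 13·t ≡ 3 − 9 = -6 (mod 4).
    Reduce coefficients mod 4: 1·t ≡ 2 (mod 4).
    So t ≡ 2 (mod 4).
    Then x = 9 + 13·2 = 35, valid modulo lcm(13, 4) = 52: x ≡ 35 (mod 52).
  Combine with x ≡ 3 (mod 11): since gcd(52, 11) = 1, we get a unique residue mod 572.
    Write x = 35 + 52·t and substitute into x ≡ 3 (mod 11): 52·t ≡ 3 − 35 = -32 (mod 11).
    Reduce coefficients mod 11: 8·t ≡ 1 (mod 11).
    The inverse of 8 mod 11 is 7 (since 8·7 = 56 = 5·11 + 1), so t ≡ 7·1 = 7 ≡ 7 (mod 11).
    Then x = 35 + 52·7 = 399, valid modulo lcm(52, 11) = 572: x ≡ 399 (mod 572).
Verify: 399 mod 13 = 9 ✓, 399 mod 4 = 3 ✓, 399 mod 11 = 3 ✓.

x ≡ 399 (mod 572).


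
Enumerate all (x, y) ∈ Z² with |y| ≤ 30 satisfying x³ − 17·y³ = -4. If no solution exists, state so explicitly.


The equation is x³ - 17y³ = -4. For fixed y, x³ = 17·y³ − 4, so a solution requires the RHS to be a perfect cube.
Strategy: iterate y from -30 to 30, compute RHS = 17·y³ − 4, and check whether it is a (positive or negative) perfect cube.
Check small values of y:
  y = 0: RHS = -4 is not a perfect cube.
  y = 1: RHS = 13 is not a perfect cube.
  y = -1: RHS = -21 is not a perfect cube.
  y = 2: RHS = 132 is not a perfect cube.
  y = -2: RHS = -140 is not a perfect cube.
  y = 3: RHS = 455 is not a perfect cube.
  y = -3: RHS = -463 is not a perfect cube.
Continuing the search up to |y| = 30 finds no solutions either.
No (x, y) in the scanned range satisfies the equation.

No integer solutions with |y| ≤ 30.


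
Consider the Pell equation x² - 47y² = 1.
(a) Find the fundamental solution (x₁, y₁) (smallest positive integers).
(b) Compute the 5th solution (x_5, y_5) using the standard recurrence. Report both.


Step 1: Find the fundamental solution (x₁, y₁) of x² - 47y² = 1.
  Expand √47 as a continued fraction. a₀ = ⌊√47⌋ = 6; iterate m_{k+1} = d_k·a_k − m_k, d_{k+1} = (47 − m_{k+1}²)/d_k, a_{k+1} = ⌊(a₀ + m_{k+1})/d_{k+1}⌋ (starting m₀ = 0, d₀ = 1), with convergents p_k = a_k·p_{k-1} + p_{k-2}, q_k = a_k·q_{k-1} + q_{k-2} (p₋₁ = 1, q₋₁ = 0):
  k = 0: a₀ = 6; p₀/q₀ = 6/1; p₀² − 47·q₀² = 36 − 47 = -11.
  k = 1: m = 6, d = 11, a = ⌊(6 + 6)/11⌋ = 1; p/q = (1·6 + 1)/(1·1 + 0) = 7/1; p² − 47·q² = 49 − 47 = 2.
  k = 2: m = 5, d = 2, a = ⌊(6 + 5)/2⌋ = 5; p/q = (5·7 + 6)/(5·1 + 1) = 41/6; p² − 47·q² = 1681 − 1692 = -11.
  k = 3: m = 5, d = 11, a = ⌊(6 + 5)/11⌋ = 1; p/q = (1·41 + 7)/(1·6 + 1) = 48/7; p² − 47·q² = 2304 − 2303 = 1.
  The first convergent with p² − 47·q² = 1 gives the fundamental solution (x₁, y₁) = (48, 7).
Step 2: Apply the recurrence (x_{n+1}, y_{n+1}) = (x₁x_n + 47y₁y_n, x₁y_n + y₁x_n) repeatedly.
  From (x_1, y_1) = (48, 7): x_2 = 48·48 + 47·7·7 = 4607; y_2 = 48·7 + 7·48 = 672.
  From (x_2, y_2) = (4607, 672): x_3 = 48·4607 + 47·7·672 = 442224; y_3 = 48·672 + 7·4607 = 64505.
  From (x_3, y_3) = (442224, 64505): x_4 = 48·442224 + 47·7·64505 = 42448897; y_4 = 48·64505 + 7·442224 = 6191808.
  From (x_4, y_4) = (42448897, 6191808): x_5 = 48·42448897 + 47·7·6191808 = 4074651888; y_5 = 48·6191808 + 7·42448897 = 594349063.
Step 3: Verify x_5² - 47·y_5² = 16602788008381964544 - 16602788008381964543 = 1 (should be 1). ✓

(x_1, y_1) = (48, 7); (x_5, y_5) = (4074651888, 594349063).


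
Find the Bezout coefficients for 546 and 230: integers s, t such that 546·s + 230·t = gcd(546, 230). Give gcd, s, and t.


Euclidean algorithm on (546, 230) — divide until remainder is 0:
  546 = 2 · 230 + 86
  230 = 2 · 86 + 58
  86 = 1 · 58 + 28
  58 = 2 · 28 + 2
  28 = 14 · 2 + 0
gcd(546, 230) = 2.
Track Bezout coefficients alongside the remainders: start with r₀ = 546 = a·1 + b·0 (s = 1, t = 0) and r₁ = 230 = a·0 + b·1 (s = 0, t = 1); each new remainder r_{k+1} = r_{k-1} − q_k·r_k inherits s_{k+1} = s_{k-1} − q_k·s_k, t_{k+1} = t_{k-1} − q_k·t_k, so r_k = a·s_k + b·t_k at every step:
  q = 2: r = 86, s = 1 − 2·0 = 1, t = 0 − 2·1 = -2  (check: 546·1 + 230·(-2) = 86)
  q = 2: r = 58, s = 0 − 2·1 = -2, t = 1 − 2·(-2) = 5  (check: 546·(-2) + 230·5 = 58)
  q = 1: r = 28, s = 1 − 1·(-2) = 3, t = -2 − 1·5 = -7  (check: 546·3 + 230·(-7) = 28)
  q = 2: r = 2, s = -2 − 2·3 = -8, t = 5 − 2·(-7) = 19  (check: 546·(-8) + 230·19 = 2)
The row with r = 2 (the gcd) gives the Bezout coefficients s = -8, t = 19.
Result: 546 · (-8) + 230 · (19) = 2.

gcd(546, 230) = 2; s = -8, t = 19 (check: 546·(-8) + 230·19 = 2).


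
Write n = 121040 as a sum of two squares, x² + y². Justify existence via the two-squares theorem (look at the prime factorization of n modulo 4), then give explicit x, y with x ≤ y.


Step 1: Factor n = 121040 = 2^4 · 5 · 17 · 89.
Step 2: Check the mod-4 condition on each prime factor: 2 = 2 (special); 5 ≡ 1 (mod 4), exponent 1; 17 ≡ 1 (mod 4), exponent 1; 89 ≡ 1 (mod 4), exponent 1.
All primes ≡ 3 (mod 4) appear to even exponent (or don't appear), so by the two-squares theorem n IS expressible as a sum of two squares.
Step 3: Build a representation. Group n = k² · m with k = 4 and m = 5 · 17 · 89 = 7565 (a product of primes ≡ 1 (mod 4)); a representation of m scales to one of n via (k·x)² + (k·y)² = k²(x² + y²). Each prime p ≡ 1 (mod 4) is itself a sum of two squares; find a² by testing p − a² for a perfect square:
  5: 5 − 1² = 4 = 2² ⇒ 5 = 1² + 2².
  17: 17 − 1² = 16 = 4² ⇒ 17 = 1² + 4².
  89: 89 − 1² = 88, 89 − 2² = 85, 89 − 3² = 80, 89 − 4² = 73, 89 − 5² = 64 = 8² ⇒ 89 = 5² + 8².
  Combine using the Brahmagupta–Fibonacci identity (a² + b²)(c² + d²) = (ac − bd)² + (ad + bc)² = (ac + bd)² + (ad − bc)²:
  5 · 17 = 85: from (1² + 2²)(1² + 4²), take (1·1 − 2·4, 1·4 + 2·1) = (1 − 8, 4 + 2) = (-7, 6); dropping signs (only squares matter) gives (7, 6); check 7² + 6² = 49 + 36 = 85 ✓.
  85 · 89 = 7565: from (7² + 6²)(5² + 8²), take (7·5 − 6·8, 7·8 + 6·5) = (35 − 48, 56 + 30) = (-13, 86); dropping signs (only squares matter) gives (13, 86); check 13² + 86² = 169 + 7396 = 7565 ✓.
  Scale by k = 4: (4·13, 4·86) = (52, 344).
Step 4: Order so x ≤ y and verify: 52² + 344² = 2704 + 118336 = 121040 = n. ✓

n = 121040 = 52² + 344² (one valid representation with x ≤ y).


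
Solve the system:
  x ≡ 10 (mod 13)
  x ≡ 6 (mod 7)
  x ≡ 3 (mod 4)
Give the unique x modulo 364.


Moduli 13, 7, 4 are pairwise coprime; by CRT there is a unique solution modulo M = 13 · 7 · 4 = 364.
Solve pairwise, accumulating the modulus:
  Start with x ≡ 10 (mod 13).
  Combine with x ≡ 6 (mod 7): since gcd(13, 7) = 1, we get a unique residue mod 91.
    Write x = 10 + 13·t and substitute into x ≡ 6 (mod 7): 13·t ≡ 6 − 10 = -4 (mod 7).
    Reduce coefficients mod 7: 6·t ≡ 3 (mod 7).
    The inverse of 6 mod 7 is 6 (since 6·6 = 36 = 5·7 + 1), so t ≡ 6·3 = 18 ≡ 4 (mod 7).
    Then x = 10 + 13·4 = 62, valid modulo lcm(13, 7) = 91: x ≡ 62 (mod 91).
  Combine with x ≡ 3 (mod 4): since gcd(91, 4) = 1, we get a unique residue mod 364.
    Write x = 62 + 91·t and substitute into x ≡ 3 (mod 4): 91·t ≡ 3 − 62 = -59 (mod 4).
    Reduce coefficients mod 4: 3·t ≡ 1 (mod 4).
    The inverse of 3 mod 4 is 3 (since 3·3 = 9 = 2·4 + 1), so t ≡ 3·1 = 3 ≡ 3 (mod 4).
    Then x = 62 + 91·3 = 335, valid modulo lcm(91, 4) = 364: x ≡ 335 (mod 364).
Verify: 335 mod 13 = 10 ✓, 335 mod 7 = 6 ✓, 335 mod 4 = 3 ✓.

x ≡ 335 (mod 364).


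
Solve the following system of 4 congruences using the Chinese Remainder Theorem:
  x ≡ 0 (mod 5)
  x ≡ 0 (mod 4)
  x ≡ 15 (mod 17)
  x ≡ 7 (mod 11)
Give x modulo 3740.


Product of moduli M = 5 · 4 · 17 · 11 = 3740.
Merge one congruence at a time:
  Start: x ≡ 0 (mod 5).
  Combine with x ≡ 0 (mod 4); new modulus lcm = 20.
    Write x = 0 + 5·t and substitute into x ≡ 0 (mod 4): 5·t ≡ 0 − 0 = 0 (mod 4).
    Reduce coefficients mod 4: 1·t ≡ 0 (mod 4).
    So t ≡ 0 (mod 4).
    Then x = 0 + 5·0 = 0, valid modulo lcm(5, 4) = 20: x ≡ 0 (mod 20).
  Combine with x ≡ 15 (mod 17); new modulus lcm = 340.
    Write x = 0 + 20·t and substitute into x ≡ 15 (mod 17): 20·t ≡ 15 − 0 = 15 (mod 17).
    Reduce coefficients mod 17: 3·t ≡ 15 (mod 17).
    The inverse of 3 mod 17 is 6 (since 3·6 = 18 = 1·17 + 1), so t ≡ 6·15 = 90 ≡ 5 (mod 17).
    Then x = 0 + 20·5 = 100, valid modulo lcm(20, 17) = 340: x ≡ 100 (mod 340).
  Combine with x ≡ 7 (mod 11); new modulus lcm = 3740.
    Write x = 100 + 340·t and substitute into x ≡ 7 (mod 11): 340·t ≡ 7 − 100 = -93 (mod 11).
    Reduce coefficients mod 11: 10·t ≡ 6 (mod 11).
    The inverse of 10 mod 11 is 10 (since 10·10 = 100 = 9·11 + 1), so t ≡ 10·6 = 60 ≡ 5 (mod 11).
    Then x = 100 + 340·5 = 1800, valid modulo lcm(340, 11) = 3740: x ≡ 1800 (mod 3740).
Verify against each original: 1800 mod 5 = 0, 1800 mod 4 = 0, 1800 mod 17 = 15, 1800 mod 11 = 7.

x ≡ 1800 (mod 3740).


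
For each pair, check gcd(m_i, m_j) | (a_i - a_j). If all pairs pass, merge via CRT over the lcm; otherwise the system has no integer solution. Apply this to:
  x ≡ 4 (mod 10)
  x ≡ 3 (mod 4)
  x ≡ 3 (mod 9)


Moduli 10, 4, 9 are not pairwise coprime, so CRT works modulo lcm(m_i) when all pairwise compatibility conditions hold.
Pairwise compatibility: gcd(m_i, m_j) must divide a_i - a_j for every pair.
Merge one congruence at a time:
  Start: x ≡ 4 (mod 10).
  Combine with x ≡ 3 (mod 4): gcd(10, 4) = 2, and 3 - 4 = -1 is NOT divisible by 2.
    ⇒ system is inconsistent (no integer solution).

No solution (the system is inconsistent).


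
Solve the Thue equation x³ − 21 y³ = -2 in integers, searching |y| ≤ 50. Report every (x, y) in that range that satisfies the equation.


The equation is x³ - 21y³ = -2. For fixed y, x³ = 21·y³ − 2, so a solution requires the RHS to be a perfect cube.
Strategy: iterate y from -50 to 50, compute RHS = 21·y³ − 2, and check whether it is a (positive or negative) perfect cube.
Check small values of y:
  y = 0: RHS = -2 is not a perfect cube.
  y = 1: RHS = 19 is not a perfect cube.
  y = -1: RHS = -23 is not a perfect cube.
  y = 2: RHS = 166 is not a perfect cube.
  y = -2: RHS = -170 is not a perfect cube.
  y = 3: RHS = 565 is not a perfect cube.
  y = -3: RHS = -569 is not a perfect cube.
Continuing the search up to |y| = 50 finds no solutions either.
No (x, y) in the scanned range satisfies the equation.

No integer solutions with |y| ≤ 50.


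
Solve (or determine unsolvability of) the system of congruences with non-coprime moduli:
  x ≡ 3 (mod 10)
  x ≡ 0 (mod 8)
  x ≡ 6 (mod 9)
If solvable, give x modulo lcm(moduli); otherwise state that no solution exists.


Moduli 10, 8, 9 are not pairwise coprime, so CRT works modulo lcm(m_i) when all pairwise compatibility conditions hold.
Pairwise compatibility: gcd(m_i, m_j) must divide a_i - a_j for every pair.
Merge one congruence at a time:
  Start: x ≡ 3 (mod 10).
  Combine with x ≡ 0 (mod 8): gcd(10, 8) = 2, and 0 - 3 = -3 is NOT divisible by 2.
    ⇒ system is inconsistent (no integer solution).

No solution (the system is inconsistent).


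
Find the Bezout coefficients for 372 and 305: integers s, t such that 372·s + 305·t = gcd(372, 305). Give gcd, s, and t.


Euclidean algorithm on (372, 305) — divide until remainder is 0:
  372 = 1 · 305 + 67
  305 = 4 · 67 + 37
  67 = 1 · 37 + 30
  37 = 1 · 30 + 7
  30 = 4 · 7 + 2
  7 = 3 · 2 + 1
  2 = 2 · 1 + 0
gcd(372, 305) = 1.
Track Bezout coefficients alongside the remainders: start with r₀ = 372 = a·1 + b·0 (s = 1, t = 0) and r₁ = 305 = a·0 + b·1 (s = 0, t = 1); each new remainder r_{k+1} = r_{k-1} − q_k·r_k inherits s_{k+1} = s_{k-1} − q_k·s_k, t_{k+1} = t_{k-1} − q_k·t_k, so r_k = a·s_k + b·t_k at every step:
  q = 1: r = 67, s = 1 − 1·0 = 1, t = 0 − 1·1 = -1  (check: 372·1 + 305·(-1) = 67)
  q = 4: r = 37, s = 0 − 4·1 = -4, t = 1 − 4·(-1) = 5  (check: 372·(-4) + 305·5 = 37)
  q = 1: r = 30, s = 1 − 1·(-4) = 5, t = -1 − 1·5 = -6  (check: 372·5 + 305·(-6) = 30)
  q = 1: r = 7, s = -4 − 1·5 = -9, t = 5 − 1·(-6) = 11  (check: 372·(-9) + 305·11 = 7)
  q = 4: r = 2, s = 5 − 4·(-9) = 41, t = -6 − 4·11 = -50  (check: 372·41 + 305·(-50) = 2)
  q = 3: r = 1, s = -9 − 3·41 = -132, t = 11 − 3·(-50) = 161  (check: 372·(-132) + 305·161 = 1)
The row with r = 1 (the gcd) gives the Bezout coefficients s = -132, t = 161.
Result: 372 · (-132) + 305 · (161) = 1.

gcd(372, 305) = 1; s = -132, t = 161 (check: 372·(-132) + 305·161 = 1).


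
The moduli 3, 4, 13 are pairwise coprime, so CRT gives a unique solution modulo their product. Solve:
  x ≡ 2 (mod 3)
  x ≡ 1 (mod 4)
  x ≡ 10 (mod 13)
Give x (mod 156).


Moduli 3, 4, 13 are pairwise coprime; by CRT there is a unique solution modulo M = 3 · 4 · 13 = 156.
Solve pairwise, accumulating the modulus:
  Start with x ≡ 2 (mod 3).
  Combine with x ≡ 1 (mod 4): since gcd(3, 4) = 1, we get a unique residue mod 12.
    Write x = 2 + 3·t and substitute into x ≡ 1 (mod 4): 3·t ≡ 1 − 2 = -1 (mod 4).
    Reduce coefficients mod 4: 3·t ≡ 3 (mod 4).
    The inverse of 3 mod 4 is 3 (since 3·3 = 9 = 2·4 + 1), so t ≡ 3·3 = 9 ≡ 1 (mod 4).
    Then x = 2 + 3·1 = 5, valid modulo lcm(3, 4) = 12: x ≡ 5 (mod 12).
  Combine with x ≡ 10 (mod 13): since gcd(12, 13) = 1, we get a unique residue mod 156.
    Write x = 5 + 12·t and substitute into x ≡ 10 (mod 13): 12·t ≡ 10 − 5 = 5 (mod 13).
    The inverse of 12 mod 13 is 12 (since 12·12 = 144 = 11·13 + 1), so t ≡ 12·5 = 60 ≡ 8 (mod 13).
    Then x = 5 + 12·8 = 101, valid modulo lcm(12, 13) = 156: x ≡ 101 (mod 156).
Verify: 101 mod 3 = 2 ✓, 101 mod 4 = 1 ✓, 101 mod 13 = 10 ✓.

x ≡ 101 (mod 156).
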